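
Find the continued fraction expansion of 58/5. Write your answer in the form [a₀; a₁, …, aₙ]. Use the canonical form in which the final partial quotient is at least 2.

[11; 1, 1, 2]

Run the Euclidean algorithm, recording each quotient:
⌊58/5⌋ = 11, remainder 3
⌊5/3⌋ = 1, remainder 2
⌊3/2⌋ = 1, remainder 1
⌊2/1⌋ = 2, remainder 0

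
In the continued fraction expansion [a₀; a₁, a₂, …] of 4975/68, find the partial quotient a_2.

4975 = 73·68 + 11, so a_0 = 73
68 = 6·11 + 2, so a_1 = 6
11 = 5·2 + 1, so a_2 = 5

5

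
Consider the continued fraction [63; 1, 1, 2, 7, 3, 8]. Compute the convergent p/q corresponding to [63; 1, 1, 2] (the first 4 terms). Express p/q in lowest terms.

Start with 2.
1 + 1/(2/1) = 1 + 1/2 = 3/2
1 + 1/(3/2) = 1 + 2/3 = 5/3
63 + 1/(5/3) = 63 + 3/5 = 318/5

318/5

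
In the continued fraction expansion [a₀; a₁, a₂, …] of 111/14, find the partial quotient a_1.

Repeatedly divide and take the remainder:
111 ÷ 14 → quotient 7, remainder 13
14 ÷ 13 → quotient 1, remainder 1

1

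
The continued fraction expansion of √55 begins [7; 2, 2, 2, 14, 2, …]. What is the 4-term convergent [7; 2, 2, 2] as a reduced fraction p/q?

a_0 = 7: 7/1
a_1 = 2: 15/2
a_2 = 2: 37/5
a_3 = 2: 89/12

89/12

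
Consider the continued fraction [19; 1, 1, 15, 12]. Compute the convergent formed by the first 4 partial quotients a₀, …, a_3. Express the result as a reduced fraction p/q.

605/31

Build up convergents one term at a time:
a_0 = 19: 19/1
a_1 = 1: 20/1
a_2 = 1: 39/2
a_3 = 15: 605/31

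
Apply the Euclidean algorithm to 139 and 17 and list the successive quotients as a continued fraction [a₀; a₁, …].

[8; 5, 1, 2]

⌊139/17⌋ = 8, remainder 3
⌊17/3⌋ = 5, remainder 2
⌊3/2⌋ = 1, remainder 1
⌊2/1⌋ = 2, remainder 0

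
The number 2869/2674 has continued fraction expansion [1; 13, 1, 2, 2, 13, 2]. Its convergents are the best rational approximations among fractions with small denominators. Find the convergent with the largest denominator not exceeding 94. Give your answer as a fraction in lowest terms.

List convergents until the denominator exceeds the bound:
a_0 = 1: 1/1  (≤ bound)
a_1 = 13: 14/13  (≤ bound)
a_2 = 1: 15/14  (≤ bound)
a_3 = 2: 44/41  (≤ bound)
a_4 = 2: 103/96  (> 94, stop)

44/41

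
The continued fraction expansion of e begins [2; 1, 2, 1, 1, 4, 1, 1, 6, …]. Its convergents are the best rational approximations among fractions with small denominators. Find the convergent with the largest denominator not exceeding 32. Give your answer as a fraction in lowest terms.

List convergents until the denominator exceeds the bound:
a_0 = 2: 2/1  (≤ bound)
a_1 = 1: 3/1  (≤ bound)
a_2 = 2: 8/3  (≤ bound)
a_3 = 1: 11/4  (≤ bound)
a_4 = 1: 19/7  (≤ bound)
a_5 = 4: 87/32  (≤ bound)
a_6 = 1: 106/39  (> 32, stop)

87/32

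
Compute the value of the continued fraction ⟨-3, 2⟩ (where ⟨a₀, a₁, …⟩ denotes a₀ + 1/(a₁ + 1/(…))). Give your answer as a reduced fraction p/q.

-5/2

Compute successive convergents:
a_0 = -3: -3/1
a_1 = 2: -5/2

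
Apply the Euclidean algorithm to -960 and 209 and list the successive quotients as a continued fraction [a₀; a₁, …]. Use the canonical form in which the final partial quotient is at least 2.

Repeatedly divide and take the remainder:
⌊-960/209⌋ = -5, remainder 85
⌊209/85⌋ = 2, remainder 39
⌊85/39⌋ = 2, remainder 7
⌊39/7⌋ = 5, remainder 4
⌊7/4⌋ = 1, remainder 3
⌊4/3⌋ = 1, remainder 1
⌊3/1⌋ = 3, remainder 0

[-5; 2, 2, 5, 1, 1, 3]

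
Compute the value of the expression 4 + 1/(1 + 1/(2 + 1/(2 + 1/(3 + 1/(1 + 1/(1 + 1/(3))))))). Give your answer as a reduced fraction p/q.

Collapse the nested fraction from the inside out:
Start with 3.
1 + 1/(3/1) = 1 + 1/3 = 4/3
1 + 1/(4/3) = 1 + 3/4 = 7/4
3 + 1/(7/4) = 3 + 4/7 = 25/7
2 + 1/(25/7) = 2 + 7/25 = 57/25
2 + 1/(57/25) = 2 + 25/57 = 139/57
1 + 1/(139/57) = 1 + 57/139 = 196/139
4 + 1/(196/139) = 4 + 139/196 = 923/196

923/196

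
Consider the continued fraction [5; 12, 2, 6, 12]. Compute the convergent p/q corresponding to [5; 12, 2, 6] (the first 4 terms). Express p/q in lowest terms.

823/162

Start with 6.
2 + 1/(6/1) = 2 + 1/6 = 13/6
12 + 1/(13/6) = 12 + 6/13 = 162/13
5 + 1/(162/13) = 5 + 13/162 = 823/162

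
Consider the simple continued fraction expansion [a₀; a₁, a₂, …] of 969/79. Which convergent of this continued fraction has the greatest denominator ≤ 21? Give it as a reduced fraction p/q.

184/15

a_0 = 12: 12/1  (≤ bound)
a_1 = 3: 37/3  (≤ bound)
a_2 = 1: 49/4  (≤ bound)
a_3 = 3: 184/15  (≤ bound)
a_4 = 5: 969/79  (> 21, stop)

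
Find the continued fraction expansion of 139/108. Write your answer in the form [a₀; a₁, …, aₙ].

Apply division with remainder until the remainder is 0:
⌊139/108⌋ = 1, remainder 31
⌊108/31⌋ = 3, remainder 15
⌊31/15⌋ = 2, remainder 1
⌊15/1⌋ = 15, remainder 0

[1; 3, 2, 15]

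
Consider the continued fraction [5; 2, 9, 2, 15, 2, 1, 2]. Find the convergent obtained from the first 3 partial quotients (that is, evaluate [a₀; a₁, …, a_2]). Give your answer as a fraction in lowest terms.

Starting at the tail and folding back:
Start with 9.
2 + 1/(9/1) = 2 + 1/9 = 19/9
5 + 1/(19/9) = 5 + 9/19 = 104/19

104/19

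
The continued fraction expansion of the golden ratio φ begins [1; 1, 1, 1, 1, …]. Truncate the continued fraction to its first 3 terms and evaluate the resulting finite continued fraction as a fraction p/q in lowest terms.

Collapse the nested fraction from the inside out:
Start with 1.
1 + 1/(1/1) = 1 + 1/1 = 2/1
1 + 1/(2/1) = 1 + 1/2 = 3/2

3/2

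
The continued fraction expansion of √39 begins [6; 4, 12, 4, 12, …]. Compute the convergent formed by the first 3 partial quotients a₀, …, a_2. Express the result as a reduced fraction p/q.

306/49

Use the convergent recurrence hₖ = aₖ·hₖ₋₁ + hₖ₋₂ (and likewise for the denominators kₖ):
a_0 = 6: 6/1
a_1 = 4: 25/4
a_2 = 12: 306/49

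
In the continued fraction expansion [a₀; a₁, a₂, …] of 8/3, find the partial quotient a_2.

2

8 = 2·3 + 2, so a_0 = 2
3 = 1·2 + 1, so a_1 = 1
2 = 2·1 + 0, so a_2 = 2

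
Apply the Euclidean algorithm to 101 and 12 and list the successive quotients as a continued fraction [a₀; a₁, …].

101 = 8·12 + 5, so a_0 = 8
12 = 2·5 + 2, so a_1 = 2
5 = 2·2 + 1, so a_2 = 2
2 = 2·1 + 0, so a_3 = 2

[8; 2, 2, 2]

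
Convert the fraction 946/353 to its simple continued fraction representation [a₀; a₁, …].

946 ÷ 353 → quotient 2, remainder 240
353 ÷ 240 → quotient 1, remainder 113
240 ÷ 113 → quotient 2, remainder 14
113 ÷ 14 → quotient 8, remainder 1
14 ÷ 1 → quotient 14, remainder 0

[2; 1, 2, 8, 14]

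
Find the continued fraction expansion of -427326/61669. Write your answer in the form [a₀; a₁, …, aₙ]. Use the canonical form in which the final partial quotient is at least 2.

[-7; 14, 6, 2, 36, 1, 3, 2]

Repeatedly divide and take the remainder:
-427326 ÷ 61669 → quotient -7, remainder 4357
61669 ÷ 4357 → quotient 14, remainder 671
4357 ÷ 671 → quotient 6, remainder 331
671 ÷ 331 → quotient 2, remainder 9
331 ÷ 9 → quotient 36, remainder 7
9 ÷ 7 → quotient 1, remainder 2
7 ÷ 2 → quotient 3, remainder 1
2 ÷ 1 → quotient 2, remainder 0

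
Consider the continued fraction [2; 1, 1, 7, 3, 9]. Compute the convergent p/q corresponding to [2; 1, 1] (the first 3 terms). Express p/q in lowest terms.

5/2

Use the convergent recurrence hₖ = aₖ·hₖ₋₁ + hₖ₋₂ (and likewise for the denominators kₖ):
a_0 = 2: 2/1
a_1 = 1: 3/1
a_2 = 1: 5/2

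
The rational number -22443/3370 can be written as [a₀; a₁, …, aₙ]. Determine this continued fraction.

[-7; 2, 1, 15, 6, 2, 5]

-22443 ÷ 3370 → quotient -7, remainder 1147
3370 ÷ 1147 → quotient 2, remainder 1076
1147 ÷ 1076 → quotient 1, remainder 71
1076 ÷ 71 → quotient 15, remainder 11
71 ÷ 11 → quotient 6, remainder 5
11 ÷ 5 → quotient 2, remainder 1
5 ÷ 1 → quotient 5, remainder 0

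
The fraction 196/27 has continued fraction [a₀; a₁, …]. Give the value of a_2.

1

196 ÷ 27 → quotient 7, remainder 7
27 ÷ 7 → quotient 3, remainder 6
7 ÷ 6 → quotient 1, remainder 1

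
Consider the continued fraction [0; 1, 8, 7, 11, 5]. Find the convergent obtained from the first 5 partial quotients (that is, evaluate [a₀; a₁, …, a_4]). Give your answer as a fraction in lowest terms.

635/713

Use the convergent recurrence hₖ = aₖ·hₖ₋₁ + hₖ₋₂ (and likewise for the denominators kₖ):
a_0 = 0: 0/1
a_1 = 1: 1/1
a_2 = 8: 8/9
a_3 = 7: 57/64
a_4 = 11: 635/713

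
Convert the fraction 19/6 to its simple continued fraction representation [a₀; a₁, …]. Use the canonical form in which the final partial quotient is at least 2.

Apply division with remainder until the remainder is 0:
19 = 3·6 + 1, so a_0 = 3
6 = 6·1 + 0, so a_1 = 6

[3; 6]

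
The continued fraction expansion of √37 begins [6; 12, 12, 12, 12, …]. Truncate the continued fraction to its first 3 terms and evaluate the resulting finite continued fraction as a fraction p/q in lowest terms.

882/145

Collapse the nested fraction from the inside out:
Start with 12.
12 + 1/(12/1) = 12 + 1/12 = 145/12
6 + 1/(145/12) = 6 + 12/145 = 882/145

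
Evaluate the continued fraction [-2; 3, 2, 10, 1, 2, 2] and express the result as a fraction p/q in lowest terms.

-935/546

Start with 2.
2 + 1/(2/1) = 2 + 1/2 = 5/2
1 + 1/(5/2) = 1 + 2/5 = 7/5
10 + 1/(7/5) = 10 + 5/7 = 75/7
2 + 1/(75/7) = 2 + 7/75 = 157/75
3 + 1/(157/75) = 3 + 75/157 = 546/157
-2 + 1/(546/157) = -2 + 157/546 = -935/546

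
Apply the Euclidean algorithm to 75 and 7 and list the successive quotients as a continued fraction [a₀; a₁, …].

[10; 1, 2, 2]

75 = 10·7 + 5, so a_0 = 10
7 = 1·5 + 2, so a_1 = 1
5 = 2·2 + 1, so a_2 = 2
2 = 2·1 + 0, so a_3 = 2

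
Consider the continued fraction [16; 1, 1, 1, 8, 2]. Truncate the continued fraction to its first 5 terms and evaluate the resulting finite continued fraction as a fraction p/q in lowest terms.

Start with 8.
1 + 1/(8/1) = 1 + 1/8 = 9/8
1 + 1/(9/8) = 1 + 8/9 = 17/9
1 + 1/(17/9) = 1 + 9/17 = 26/17
16 + 1/(26/17) = 16 + 17/26 = 433/26

433/26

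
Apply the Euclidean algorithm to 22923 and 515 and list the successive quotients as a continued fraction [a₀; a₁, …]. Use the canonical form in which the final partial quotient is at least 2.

[44; 1, 1, 22, 1, 10]

22923 = 44·515 + 263, so a_0 = 44
515 = 1·263 + 252, so a_1 = 1
263 = 1·252 + 11, so a_2 = 1
252 = 22·11 + 10, so a_3 = 22
11 = 1·10 + 1, so a_4 = 1
10 = 10·1 + 0, so a_5 = 10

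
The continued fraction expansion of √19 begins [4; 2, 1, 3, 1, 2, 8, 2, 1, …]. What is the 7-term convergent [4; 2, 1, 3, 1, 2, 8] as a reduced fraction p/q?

a_0 = 4: 4/1
a_1 = 2: 9/2
a_2 = 1: 13/3
a_3 = 3: 48/11
a_4 = 1: 61/14
a_5 = 2: 170/39
a_6 = 8: 1421/326

1421/326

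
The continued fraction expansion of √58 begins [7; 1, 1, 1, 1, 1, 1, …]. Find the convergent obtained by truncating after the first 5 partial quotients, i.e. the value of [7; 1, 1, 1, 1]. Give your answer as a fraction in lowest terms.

Start with 1.
1 + 1/(1/1) = 1 + 1/1 = 2/1
1 + 1/(2/1) = 1 + 1/2 = 3/2
1 + 1/(3/2) = 1 + 2/3 = 5/3
7 + 1/(5/3) = 7 + 3/5 = 38/5

38/5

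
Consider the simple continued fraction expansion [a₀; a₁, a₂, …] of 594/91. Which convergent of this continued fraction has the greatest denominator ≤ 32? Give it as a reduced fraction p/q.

124/19

a_0 = 6: 6/1  (≤ bound)
a_1 = 1: 7/1  (≤ bound)
a_2 = 1: 13/2  (≤ bound)
a_3 = 8: 111/17  (≤ bound)
a_4 = 1: 124/19  (≤ bound)
a_5 = 1: 235/36  (> 32, stop)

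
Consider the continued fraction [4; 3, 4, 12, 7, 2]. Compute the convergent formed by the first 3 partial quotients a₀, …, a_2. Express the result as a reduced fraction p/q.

56/13

Use the convergent recurrence hₖ = aₖ·hₖ₋₁ + hₖ₋₂ (and likewise for the denominators kₖ):
a_0 = 4: 4/1
a_1 = 3: 13/3
a_2 = 4: 56/13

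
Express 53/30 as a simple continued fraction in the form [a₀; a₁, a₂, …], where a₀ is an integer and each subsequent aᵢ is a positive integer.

Repeatedly divide and take the remainder:
53 = 1·30 + 23, so a_0 = 1
30 = 1·23 + 7, so a_1 = 1
23 = 3·7 + 2, so a_2 = 3
7 = 3·2 + 1, so a_3 = 3
2 = 2·1 + 0, so a_4 = 2

[1; 1, 3, 3, 2]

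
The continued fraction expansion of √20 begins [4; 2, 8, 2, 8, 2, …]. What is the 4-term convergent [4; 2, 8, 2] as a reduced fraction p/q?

161/36

Starting at the tail and folding back:
Start with 2.
8 + 1/(2/1) = 8 + 1/2 = 17/2
2 + 1/(17/2) = 2 + 2/17 = 36/17
4 + 1/(36/17) = 4 + 17/36 = 161/36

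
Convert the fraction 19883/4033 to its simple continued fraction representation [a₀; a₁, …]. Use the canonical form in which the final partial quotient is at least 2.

Run the Euclidean algorithm, recording each quotient:
⌊19883/4033⌋ = 4, remainder 3751
⌊4033/3751⌋ = 1, remainder 282
⌊3751/282⌋ = 13, remainder 85
⌊282/85⌋ = 3, remainder 27
⌊85/27⌋ = 3, remainder 4
⌊27/4⌋ = 6, remainder 3
⌊4/3⌋ = 1, remainder 1
⌊3/1⌋ = 3, remainder 0

[4; 1, 13, 3, 3, 6, 1, 3]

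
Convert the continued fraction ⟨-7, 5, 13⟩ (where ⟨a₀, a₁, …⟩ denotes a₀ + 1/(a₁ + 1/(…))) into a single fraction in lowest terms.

Start with 13.
5 + 1/(13/1) = 5 + 1/13 = 66/13
-7 + 1/(66/13) = -7 + 13/66 = -449/66

-449/66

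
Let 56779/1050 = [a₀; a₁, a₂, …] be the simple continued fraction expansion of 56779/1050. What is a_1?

⌊56779/1050⌋ = 54, remainder 79
⌊1050/79⌋ = 13, remainder 23

13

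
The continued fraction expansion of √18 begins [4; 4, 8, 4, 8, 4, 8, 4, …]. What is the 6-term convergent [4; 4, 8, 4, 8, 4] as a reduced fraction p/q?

Compute successive convergents:
a_0 = 4: 4/1
a_1 = 4: 17/4
a_2 = 8: 140/33
a_3 = 4: 577/136
a_4 = 8: 4756/1121
a_5 = 4: 19601/4620

19601/4620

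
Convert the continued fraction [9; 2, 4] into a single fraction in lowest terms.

Use the convergent recurrence hₖ = aₖ·hₖ₋₁ + hₖ₋₂ (and likewise for the denominators kₖ):
a_0 = 9: 9/1
a_1 = 2: 19/2
a_2 = 4: 85/9

85/9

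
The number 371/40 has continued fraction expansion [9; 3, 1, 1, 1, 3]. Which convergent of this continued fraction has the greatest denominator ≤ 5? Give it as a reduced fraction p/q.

a_0 = 9: 9/1  (≤ bound)
a_1 = 3: 28/3  (≤ bound)
a_2 = 1: 37/4  (≤ bound)
a_3 = 1: 65/7  (> 5, stop)

37/4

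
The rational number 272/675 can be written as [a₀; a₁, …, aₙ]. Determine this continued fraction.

272 = 0·675 + 272, so a_0 = 0
675 = 2·272 + 131, so a_1 = 2
272 = 2·131 + 10, so a_2 = 2
131 = 13·10 + 1, so a_3 = 13
10 = 10·1 + 0, so a_4 = 10

[0; 2, 2, 13, 10]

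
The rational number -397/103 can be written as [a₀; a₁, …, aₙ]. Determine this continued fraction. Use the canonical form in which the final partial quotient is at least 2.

[-4; 6, 1, 6, 2]

⌊-397/103⌋ = -4, remainder 15
⌊103/15⌋ = 6, remainder 13
⌊15/13⌋ = 1, remainder 2
⌊13/2⌋ = 6, remainder 1
⌊2/1⌋ = 2, remainder 0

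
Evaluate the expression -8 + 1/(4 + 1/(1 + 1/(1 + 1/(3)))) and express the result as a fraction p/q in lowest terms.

-249/32

Start with 3.
1 + 1/(3/1) = 1 + 1/3 = 4/3
1 + 1/(4/3) = 1 + 3/4 = 7/4
4 + 1/(7/4) = 4 + 4/7 = 32/7
-8 + 1/(32/7) = -8 + 7/32 = -249/32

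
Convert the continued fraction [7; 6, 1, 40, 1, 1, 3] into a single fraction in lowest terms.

14501/2030

Start with 3.
1 + 1/(3/1) = 1 + 1/3 = 4/3
1 + 1/(4/3) = 1 + 3/4 = 7/4
40 + 1/(7/4) = 40 + 4/7 = 284/7
1 + 1/(284/7) = 1 + 7/284 = 291/284
6 + 1/(291/284) = 6 + 284/291 = 2030/291
7 + 1/(2030/291) = 7 + 291/2030 = 14501/2030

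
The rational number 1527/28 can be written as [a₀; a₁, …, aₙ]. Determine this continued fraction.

Apply division with remainder until the remainder is 0:
⌊1527/28⌋ = 54, remainder 15
⌊28/15⌋ = 1, remainder 13
⌊15/13⌋ = 1, remainder 2
⌊13/2⌋ = 6, remainder 1
⌊2/1⌋ = 2, remainder 0

[54; 1, 1, 6, 2]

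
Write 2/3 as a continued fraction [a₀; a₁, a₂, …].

⌊2/3⌋ = 0, remainder 2
⌊3/2⌋ = 1, remainder 1
⌊2/1⌋ = 2, remainder 0

[0; 1, 2]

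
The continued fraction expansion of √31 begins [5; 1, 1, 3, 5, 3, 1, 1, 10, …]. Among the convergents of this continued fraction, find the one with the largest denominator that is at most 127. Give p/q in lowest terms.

a_0 = 5: 5/1  (≤ bound)
a_1 = 1: 6/1  (≤ bound)
a_2 = 1: 11/2  (≤ bound)
a_3 = 3: 39/7  (≤ bound)
a_4 = 5: 206/37  (≤ bound)
a_5 = 3: 657/118  (≤ bound)
a_6 = 1: 863/155  (> 127, stop)

657/118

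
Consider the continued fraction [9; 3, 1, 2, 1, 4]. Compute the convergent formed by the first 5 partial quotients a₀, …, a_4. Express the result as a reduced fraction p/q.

a_0 = 9: 9/1
a_1 = 3: 28/3
a_2 = 1: 37/4
a_3 = 2: 102/11
a_4 = 1: 139/15

139/15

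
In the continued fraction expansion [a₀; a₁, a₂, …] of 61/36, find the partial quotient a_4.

61 ÷ 36 → quotient 1, remainder 25
36 ÷ 25 → quotient 1, remainder 11
25 ÷ 11 → quotient 2, remainder 3
11 ÷ 3 → quotient 3, remainder 2
3 ÷ 2 → quotient 1, remainder 1

1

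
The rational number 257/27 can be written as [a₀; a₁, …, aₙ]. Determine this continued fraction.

[9; 1, 1, 13]

257 = 9·27 + 14, so a_0 = 9
27 = 1·14 + 13, so a_1 = 1
14 = 1·13 + 1, so a_2 = 1
13 = 13·1 + 0, so a_3 = 13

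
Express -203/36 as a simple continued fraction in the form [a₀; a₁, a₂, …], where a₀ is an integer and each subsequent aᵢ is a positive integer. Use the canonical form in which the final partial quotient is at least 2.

[-6; 2, 1, 3, 3]

-203 ÷ 36 → quotient -6, remainder 13
36 ÷ 13 → quotient 2, remainder 10
13 ÷ 10 → quotient 1, remainder 3
10 ÷ 3 → quotient 3, remainder 1
3 ÷ 1 → quotient 3, remainder 0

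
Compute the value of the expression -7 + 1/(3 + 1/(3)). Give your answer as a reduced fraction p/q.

Use the convergent recurrence hₖ = aₖ·hₖ₋₁ + hₖ₋₂ (and likewise for the denominators kₖ):
a_0 = -7: -7/1
a_1 = 3: -20/3
a_2 = 3: -67/10

-67/10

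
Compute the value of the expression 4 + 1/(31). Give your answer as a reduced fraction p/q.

125/31

Work from the innermost term outward:
Start with 31.
4 + 1/(31/1) = 4 + 1/31 = 125/31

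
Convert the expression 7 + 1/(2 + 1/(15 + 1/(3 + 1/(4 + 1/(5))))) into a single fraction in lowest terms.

Build up convergents one term at a time:
a_0 = 7: 7/1
a_1 = 2: 15/2
a_2 = 15: 232/31
a_3 = 3: 711/95
a_4 = 4: 3076/411
a_5 = 5: 16091/2150

16091/2150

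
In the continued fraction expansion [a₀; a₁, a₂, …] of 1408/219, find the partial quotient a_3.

Apply division with remainder until the remainder is 0:
1408 ÷ 219 → quotient 6, remainder 94
219 ÷ 94 → quotient 2, remainder 31
94 ÷ 31 → quotient 3, remainder 1
31 ÷ 1 → quotient 31, remainder 0

31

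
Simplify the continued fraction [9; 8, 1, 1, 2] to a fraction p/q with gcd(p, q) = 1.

a_0 = 9: 9/1
a_1 = 8: 73/8
a_2 = 1: 82/9
a_3 = 1: 155/17
a_4 = 2: 392/43

392/43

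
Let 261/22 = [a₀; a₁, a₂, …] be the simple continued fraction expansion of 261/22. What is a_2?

Repeatedly divide and take the remainder:
⌊261/22⌋ = 11, remainder 19
⌊22/19⌋ = 1, remainder 3
⌊19/3⌋ = 6, remainder 1

6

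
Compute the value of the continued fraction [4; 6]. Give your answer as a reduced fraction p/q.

25/6

a_0 = 4: 4/1
a_1 = 6: 25/6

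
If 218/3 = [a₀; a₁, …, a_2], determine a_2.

2

⌊218/3⌋ = 72, remainder 2
⌊3/2⌋ = 1, remainder 1
⌊2/1⌋ = 2, remainder 0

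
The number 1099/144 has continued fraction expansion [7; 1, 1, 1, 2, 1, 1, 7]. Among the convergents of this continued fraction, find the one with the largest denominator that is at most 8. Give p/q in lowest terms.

61/8

a_0 = 7: 7/1  (≤ bound)
a_1 = 1: 8/1  (≤ bound)
a_2 = 1: 15/2  (≤ bound)
a_3 = 1: 23/3  (≤ bound)
a_4 = 2: 61/8  (≤ bound)
a_5 = 1: 84/11  (> 8, stop)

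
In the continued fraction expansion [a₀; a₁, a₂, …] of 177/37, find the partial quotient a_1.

1

Run the Euclidean algorithm, recording each quotient:
177 ÷ 37 → quotient 4, remainder 29
37 ÷ 29 → quotient 1, remainder 8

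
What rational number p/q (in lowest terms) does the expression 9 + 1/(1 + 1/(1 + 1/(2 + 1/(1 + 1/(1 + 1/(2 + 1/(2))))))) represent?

709/74

Start with 2.
2 + 1/(2/1) = 2 + 1/2 = 5/2
1 + 1/(5/2) = 1 + 2/5 = 7/5
1 + 1/(7/5) = 1 + 5/7 = 12/7
2 + 1/(12/7) = 2 + 7/12 = 31/12
1 + 1/(31/12) = 1 + 12/31 = 43/31
1 + 1/(43/31) = 1 + 31/43 = 74/43
9 + 1/(74/43) = 9 + 43/74 = 709/74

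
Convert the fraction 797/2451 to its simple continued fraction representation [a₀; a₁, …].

797 ÷ 2451 → quotient 0, remainder 797
2451 ÷ 797 → quotient 3, remainder 60
797 ÷ 60 → quotient 13, remainder 17
60 ÷ 17 → quotient 3, remainder 9
17 ÷ 9 → quotient 1, remainder 8
9 ÷ 8 → quotient 1, remainder 1
8 ÷ 1 → quotient 8, remainder 0

[0; 3, 13, 3, 1, 1, 8]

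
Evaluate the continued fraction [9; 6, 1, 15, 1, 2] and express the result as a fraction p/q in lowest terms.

Collapse the nested fraction from the inside out:
Start with 2.
1 + 1/(2/1) = 1 + 1/2 = 3/2
15 + 1/(3/2) = 15 + 2/3 = 47/3
1 + 1/(47/3) = 1 + 3/47 = 50/47
6 + 1/(50/47) = 6 + 47/50 = 347/50
9 + 1/(347/50) = 9 + 50/347 = 3173/347

3173/347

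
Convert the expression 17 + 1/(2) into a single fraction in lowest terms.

a_0 = 17: 17/1
a_1 = 2: 35/2

35/2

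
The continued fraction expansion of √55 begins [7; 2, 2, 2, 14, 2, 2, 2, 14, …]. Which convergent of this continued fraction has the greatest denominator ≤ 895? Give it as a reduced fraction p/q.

6593/889

a_0 = 7: 7/1  (≤ bound)
a_1 = 2: 15/2  (≤ bound)
a_2 = 2: 37/5  (≤ bound)
a_3 = 2: 89/12  (≤ bound)
a_4 = 14: 1283/173  (≤ bound)
a_5 = 2: 2655/358  (≤ bound)
a_6 = 2: 6593/889  (≤ bound)
a_7 = 2: 15841/2136  (> 895, stop)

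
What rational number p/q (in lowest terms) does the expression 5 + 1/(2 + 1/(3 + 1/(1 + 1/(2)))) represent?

Use the convergent recurrence hₖ = aₖ·hₖ₋₁ + hₖ₋₂ (and likewise for the denominators kₖ):
a_0 = 5: 5/1
a_1 = 2: 11/2
a_2 = 3: 38/7
a_3 = 1: 49/9
a_4 = 2: 136/25

136/25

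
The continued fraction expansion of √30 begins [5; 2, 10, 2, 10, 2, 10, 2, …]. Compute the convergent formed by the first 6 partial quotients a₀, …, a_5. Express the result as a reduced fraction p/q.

a_0 = 5: 5/1
a_1 = 2: 11/2
a_2 = 10: 115/21
a_3 = 2: 241/44
a_4 = 10: 2525/461
a_5 = 2: 5291/966

5291/966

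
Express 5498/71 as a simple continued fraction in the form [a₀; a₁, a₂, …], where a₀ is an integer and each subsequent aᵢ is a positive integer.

[77; 2, 3, 2, 4]

5498 ÷ 71 → quotient 77, remainder 31
71 ÷ 31 → quotient 2, remainder 9
31 ÷ 9 → quotient 3, remainder 4
9 ÷ 4 → quotient 2, remainder 1
4 ÷ 1 → quotient 4, remainder 0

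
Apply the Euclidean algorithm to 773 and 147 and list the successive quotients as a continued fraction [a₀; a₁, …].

[5; 3, 1, 6, 1, 1, 2]

773 ÷ 147 → quotient 5, remainder 38
147 ÷ 38 → quotient 3, remainder 33
38 ÷ 33 → quotient 1, remainder 5
33 ÷ 5 → quotient 6, remainder 3
5 ÷ 3 → quotient 1, remainder 2
3 ÷ 2 → quotient 1, remainder 1
2 ÷ 1 → quotient 2, remainder 0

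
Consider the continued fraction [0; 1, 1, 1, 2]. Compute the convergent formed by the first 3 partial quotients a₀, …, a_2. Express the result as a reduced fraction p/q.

1/2

Start with 1.
1 + 1/(1/1) = 1 + 1/1 = 2/1
0 + 1/(2/1) = 0 + 1/2 = 1/2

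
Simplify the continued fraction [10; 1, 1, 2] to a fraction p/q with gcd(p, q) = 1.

53/5

Start with 2.
1 + 1/(2/1) = 1 + 1/2 = 3/2
1 + 1/(3/2) = 1 + 2/3 = 5/3
10 + 1/(5/3) = 10 + 3/5 = 53/5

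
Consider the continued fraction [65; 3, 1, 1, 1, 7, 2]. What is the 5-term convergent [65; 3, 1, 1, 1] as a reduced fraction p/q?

718/11

Start with 1.
1 + 1/(1/1) = 1 + 1/1 = 2/1
1 + 1/(2/1) = 1 + 1/2 = 3/2
3 + 1/(3/2) = 3 + 2/3 = 11/3
65 + 1/(11/3) = 65 + 3/11 = 718/11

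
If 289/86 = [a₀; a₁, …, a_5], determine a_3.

3

Repeatedly divide and take the remainder:
289 = 3·86 + 31, so a_0 = 3
86 = 2·31 + 24, so a_1 = 2
31 = 1·24 + 7, so a_2 = 1
24 = 3·7 + 3, so a_3 = 3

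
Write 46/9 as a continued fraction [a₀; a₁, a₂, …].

[5; 9]

46 = 5·9 + 1, so a_0 = 5
9 = 9·1 + 0, so a_1 = 9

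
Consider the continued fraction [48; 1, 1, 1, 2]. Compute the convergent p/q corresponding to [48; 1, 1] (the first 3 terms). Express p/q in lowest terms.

97/2

Build up convergents one term at a time:
a_0 = 48: 48/1
a_1 = 1: 49/1
a_2 = 1: 97/2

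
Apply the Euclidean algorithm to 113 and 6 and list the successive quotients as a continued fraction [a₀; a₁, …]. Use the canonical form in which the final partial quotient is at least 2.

Run the Euclidean algorithm, recording each quotient:
⌊113/6⌋ = 18, remainder 5
⌊6/5⌋ = 1, remainder 1
⌊5/1⌋ = 5, remainder 0

[18; 1, 5]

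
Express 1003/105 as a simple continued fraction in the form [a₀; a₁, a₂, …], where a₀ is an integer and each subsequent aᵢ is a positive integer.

Repeatedly divide and take the remainder:
1003 ÷ 105 → quotient 9, remainder 58
105 ÷ 58 → quotient 1, remainder 47
58 ÷ 47 → quotient 1, remainder 11
47 ÷ 11 → quotient 4, remainder 3
11 ÷ 3 → quotient 3, remainder 2
3 ÷ 2 → quotient 1, remainder 1
2 ÷ 1 → quotient 2, remainder 0

[9; 1, 1, 4, 3, 1, 2]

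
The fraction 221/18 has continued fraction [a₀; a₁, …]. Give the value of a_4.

2

Repeatedly divide and take the remainder:
221 = 12·18 + 5, so a_0 = 12
18 = 3·5 + 3, so a_1 = 3
5 = 1·3 + 2, so a_2 = 1
3 = 1·2 + 1, so a_3 = 1
2 = 2·1 + 0, so a_4 = 2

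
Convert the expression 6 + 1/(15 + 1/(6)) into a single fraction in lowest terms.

552/91

a_0 = 6: 6/1
a_1 = 15: 91/15
a_2 = 6: 552/91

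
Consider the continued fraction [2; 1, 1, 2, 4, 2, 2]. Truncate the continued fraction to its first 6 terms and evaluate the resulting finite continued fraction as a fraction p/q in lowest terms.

Build up convergents one term at a time:
a_0 = 2: 2/1
a_1 = 1: 3/1
a_2 = 1: 5/2
a_3 = 2: 13/5
a_4 = 4: 57/22
a_5 = 2: 127/49

127/49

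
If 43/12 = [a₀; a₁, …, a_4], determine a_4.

43 ÷ 12 → quotient 3, remainder 7
12 ÷ 7 → quotient 1, remainder 5
7 ÷ 5 → quotient 1, remainder 2
5 ÷ 2 → quotient 2, remainder 1
2 ÷ 1 → quotient 2, remainder 0

2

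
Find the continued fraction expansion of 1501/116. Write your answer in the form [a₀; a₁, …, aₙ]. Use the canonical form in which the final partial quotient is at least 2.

[12; 1, 15, 1, 1, 3]

⌊1501/116⌋ = 12, remainder 109
⌊116/109⌋ = 1, remainder 7
⌊109/7⌋ = 15, remainder 4
⌊7/4⌋ = 1, remainder 3
⌊4/3⌋ = 1, remainder 1
⌊3/1⌋ = 3, remainder 0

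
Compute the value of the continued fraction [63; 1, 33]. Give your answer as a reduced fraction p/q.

a_0 = 63: 63/1
a_1 = 1: 64/1
a_2 = 33: 2175/34

2175/34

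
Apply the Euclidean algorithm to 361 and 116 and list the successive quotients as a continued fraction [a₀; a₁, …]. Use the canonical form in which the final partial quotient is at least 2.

⌊361/116⌋ = 3, remainder 13
⌊116/13⌋ = 8, remainder 12
⌊13/12⌋ = 1, remainder 1
⌊12/1⌋ = 12, remainder 0

[3; 8, 1, 12]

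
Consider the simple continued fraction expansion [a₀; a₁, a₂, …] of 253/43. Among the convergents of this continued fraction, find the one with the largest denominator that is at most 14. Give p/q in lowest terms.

53/9

List convergents until the denominator exceeds the bound:
a_0 = 5: 5/1  (≤ bound)
a_1 = 1: 6/1  (≤ bound)
a_2 = 7: 47/8  (≤ bound)
a_3 = 1: 53/9  (≤ bound)
a_4 = 1: 100/17  (> 14, stop)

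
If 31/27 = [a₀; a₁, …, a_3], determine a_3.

Repeatedly divide and take the remainder:
31 = 1·27 + 4, so a_0 = 1
27 = 6·4 + 3, so a_1 = 6
4 = 1·3 + 1, so a_2 = 1
3 = 3·1 + 0, so a_3 = 3

3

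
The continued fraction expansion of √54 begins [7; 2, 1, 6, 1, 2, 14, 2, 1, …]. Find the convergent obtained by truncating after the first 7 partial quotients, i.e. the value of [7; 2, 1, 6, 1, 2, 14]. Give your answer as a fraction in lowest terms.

6959/947

Build up convergents one term at a time:
a_0 = 7: 7/1
a_1 = 2: 15/2
a_2 = 1: 22/3
a_3 = 6: 147/20
a_4 = 1: 169/23
a_5 = 2: 485/66
a_6 = 14: 6959/947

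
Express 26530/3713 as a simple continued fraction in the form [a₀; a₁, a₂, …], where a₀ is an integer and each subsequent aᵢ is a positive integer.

Repeatedly divide and take the remainder:
26530 ÷ 3713 → quotient 7, remainder 539
3713 ÷ 539 → quotient 6, remainder 479
539 ÷ 479 → quotient 1, remainder 60
479 ÷ 60 → quotient 7, remainder 59
60 ÷ 59 → quotient 1, remainder 1
59 ÷ 1 → quotient 59, remainder 0

[7; 6, 1, 7, 1, 59]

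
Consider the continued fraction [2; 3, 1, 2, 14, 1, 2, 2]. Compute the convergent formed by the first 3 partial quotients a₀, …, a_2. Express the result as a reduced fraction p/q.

9/4

a_0 = 2: 2/1
a_1 = 3: 7/3
a_2 = 1: 9/4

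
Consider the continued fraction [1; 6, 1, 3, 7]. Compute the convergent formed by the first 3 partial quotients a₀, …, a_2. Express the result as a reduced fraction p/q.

8/7

Use the convergent recurrence hₖ = aₖ·hₖ₋₁ + hₖ₋₂ (and likewise for the denominators kₖ):
a_0 = 1: 1/1
a_1 = 6: 7/6
a_2 = 1: 8/7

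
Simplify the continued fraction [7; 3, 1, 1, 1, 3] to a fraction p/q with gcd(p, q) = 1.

Start with 3.
1 + 1/(3/1) = 1 + 1/3 = 4/3
1 + 1/(4/3) = 1 + 3/4 = 7/4
1 + 1/(7/4) = 1 + 4/7 = 11/7
3 + 1/(11/7) = 3 + 7/11 = 40/11
7 + 1/(40/11) = 7 + 11/40 = 291/40

291/40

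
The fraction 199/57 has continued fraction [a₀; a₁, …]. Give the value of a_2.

⌊199/57⌋ = 3, remainder 28
⌊57/28⌋ = 2, remainder 1
⌊28/1⌋ = 28, remainder 0

28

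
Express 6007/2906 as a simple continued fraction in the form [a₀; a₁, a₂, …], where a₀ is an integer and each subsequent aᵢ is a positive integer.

[2; 14, 1, 9, 3, 1, 4]

⌊6007/2906⌋ = 2, remainder 195
⌊2906/195⌋ = 14, remainder 176
⌊195/176⌋ = 1, remainder 19
⌊176/19⌋ = 9, remainder 5
⌊19/5⌋ = 3, remainder 4
⌊5/4⌋ = 1, remainder 1
⌊4/1⌋ = 4, remainder 0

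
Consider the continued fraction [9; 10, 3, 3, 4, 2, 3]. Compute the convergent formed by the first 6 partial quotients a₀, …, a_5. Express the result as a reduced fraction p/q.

Start with 2.
4 + 1/(2/1) = 4 + 1/2 = 9/2
3 + 1/(9/2) = 3 + 2/9 = 29/9
3 + 1/(29/9) = 3 + 9/29 = 96/29
10 + 1/(96/29) = 10 + 29/96 = 989/96
9 + 1/(989/96) = 9 + 96/989 = 8997/989

8997/989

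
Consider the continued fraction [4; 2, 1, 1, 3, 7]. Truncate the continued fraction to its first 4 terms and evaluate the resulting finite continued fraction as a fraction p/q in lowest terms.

22/5

a_0 = 4: 4/1
a_1 = 2: 9/2
a_2 = 1: 13/3
a_3 = 1: 22/5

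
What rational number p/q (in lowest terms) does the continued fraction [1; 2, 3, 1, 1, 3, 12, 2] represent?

Build up convergents one term at a time:
a_0 = 1: 1/1
a_1 = 2: 3/2
a_2 = 3: 10/7
a_3 = 1: 13/9
a_4 = 1: 23/16
a_5 = 3: 82/57
a_6 = 12: 1007/700
a_7 = 2: 2096/1457

2096/1457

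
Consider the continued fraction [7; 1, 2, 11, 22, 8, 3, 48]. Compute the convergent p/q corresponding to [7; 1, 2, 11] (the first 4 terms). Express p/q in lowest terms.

261/34

Start with 11.
2 + 1/(11/1) = 2 + 1/11 = 23/11
1 + 1/(23/11) = 1 + 11/23 = 34/23
7 + 1/(34/23) = 7 + 23/34 = 261/34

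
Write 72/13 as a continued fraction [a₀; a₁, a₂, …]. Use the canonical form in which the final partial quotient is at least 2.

⌊72/13⌋ = 5, remainder 7
⌊13/7⌋ = 1, remainder 6
⌊7/6⌋ = 1, remainder 1
⌊6/1⌋ = 6, remainder 0

[5; 1, 1, 6]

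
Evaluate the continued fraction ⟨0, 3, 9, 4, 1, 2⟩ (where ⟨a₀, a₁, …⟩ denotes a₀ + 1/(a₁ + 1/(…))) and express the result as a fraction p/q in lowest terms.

a_0 = 0: 0/1
a_1 = 3: 1/3
a_2 = 9: 9/28
a_3 = 4: 37/115
a_4 = 1: 46/143
a_5 = 2: 129/401

129/401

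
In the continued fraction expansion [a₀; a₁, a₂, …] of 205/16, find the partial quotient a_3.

3

205 = 12·16 + 13, so a_0 = 12
16 = 1·13 + 3, so a_1 = 1
13 = 4·3 + 1, so a_2 = 4
3 = 3·1 + 0, so a_3 = 3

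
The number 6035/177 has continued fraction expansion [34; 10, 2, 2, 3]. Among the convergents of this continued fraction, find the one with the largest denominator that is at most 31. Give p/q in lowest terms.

716/21

List convergents until the denominator exceeds the bound:
a_0 = 34: 34/1  (≤ bound)
a_1 = 10: 341/10  (≤ bound)
a_2 = 2: 716/21  (≤ bound)
a_3 = 2: 1773/52  (> 31, stop)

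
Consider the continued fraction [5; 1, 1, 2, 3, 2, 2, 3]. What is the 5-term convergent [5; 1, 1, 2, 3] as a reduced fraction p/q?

Work from the innermost term outward:
Start with 3.
2 + 1/(3/1) = 2 + 1/3 = 7/3
1 + 1/(7/3) = 1 + 3/7 = 10/7
1 + 1/(10/7) = 1 + 7/10 = 17/10
5 + 1/(17/10) = 5 + 10/17 = 95/17

95/17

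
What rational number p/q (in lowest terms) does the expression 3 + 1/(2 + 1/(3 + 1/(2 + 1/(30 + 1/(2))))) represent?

3403/990

Starting at the tail and folding back:
Start with 2.
30 + 1/(2/1) = 30 + 1/2 = 61/2
2 + 1/(61/2) = 2 + 2/61 = 124/61
3 + 1/(124/61) = 3 + 61/124 = 433/124
2 + 1/(433/124) = 2 + 124/433 = 990/433
3 + 1/(990/433) = 3 + 433/990 = 3403/990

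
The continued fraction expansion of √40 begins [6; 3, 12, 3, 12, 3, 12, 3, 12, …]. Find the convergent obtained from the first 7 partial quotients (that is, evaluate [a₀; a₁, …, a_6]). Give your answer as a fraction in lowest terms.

a_0 = 6: 6/1
a_1 = 3: 19/3
a_2 = 12: 234/37
a_3 = 3: 721/114
a_4 = 12: 8886/1405
a_5 = 3: 27379/4329
a_6 = 12: 337434/53353

337434/53353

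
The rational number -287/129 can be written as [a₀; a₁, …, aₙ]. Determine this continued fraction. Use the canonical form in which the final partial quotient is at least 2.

Run the Euclidean algorithm, recording each quotient:
-287 = -3·129 + 100, so a_0 = -3
129 = 1·100 + 29, so a_1 = 1
100 = 3·29 + 13, so a_2 = 3
29 = 2·13 + 3, so a_3 = 2
13 = 4·3 + 1, so a_4 = 4
3 = 3·1 + 0, so a_5 = 3

[-3; 1, 3, 2, 4, 3]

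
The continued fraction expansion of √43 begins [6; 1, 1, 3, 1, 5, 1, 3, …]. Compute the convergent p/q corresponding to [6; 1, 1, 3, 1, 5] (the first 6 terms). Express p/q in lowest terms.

Compute successive convergents:
a_0 = 6: 6/1
a_1 = 1: 7/1
a_2 = 1: 13/2
a_3 = 3: 46/7
a_4 = 1: 59/9
a_5 = 5: 341/52

341/52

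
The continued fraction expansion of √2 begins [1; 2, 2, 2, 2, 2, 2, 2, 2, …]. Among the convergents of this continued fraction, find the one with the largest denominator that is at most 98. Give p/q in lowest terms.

List convergents until the denominator exceeds the bound:
a_0 = 1: 1/1  (≤ bound)
a_1 = 2: 3/2  (≤ bound)
a_2 = 2: 7/5  (≤ bound)
a_3 = 2: 17/12  (≤ bound)
a_4 = 2: 41/29  (≤ bound)
a_5 = 2: 99/70  (≤ bound)
a_6 = 2: 239/169  (> 98, stop)

99/70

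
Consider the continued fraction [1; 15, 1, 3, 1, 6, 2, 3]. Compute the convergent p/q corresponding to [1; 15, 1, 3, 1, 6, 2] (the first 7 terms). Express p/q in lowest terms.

Build up convergents one term at a time:
a_0 = 1: 1/1
a_1 = 15: 16/15
a_2 = 1: 17/16
a_3 = 3: 67/63
a_4 = 1: 84/79
a_5 = 6: 571/537
a_6 = 2: 1226/1153

1226/1153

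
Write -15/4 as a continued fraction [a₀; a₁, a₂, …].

[-4; 4]

Repeatedly divide and take the remainder:
-15 = -4·4 + 1, so a_0 = -4
4 = 4·1 + 0, so a_1 = 4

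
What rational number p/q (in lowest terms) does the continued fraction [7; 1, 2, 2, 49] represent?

2669/346

Start with 49.
2 + 1/(49/1) = 2 + 1/49 = 99/49
2 + 1/(99/49) = 2 + 49/99 = 247/99
1 + 1/(247/99) = 1 + 99/247 = 346/247
7 + 1/(346/247) = 7 + 247/346 = 2669/346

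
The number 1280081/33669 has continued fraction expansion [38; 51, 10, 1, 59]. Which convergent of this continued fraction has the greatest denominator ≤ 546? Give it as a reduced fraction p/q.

19428/511

a_0 = 38: 38/1  (≤ bound)
a_1 = 51: 1939/51  (≤ bound)
a_2 = 10: 19428/511  (≤ bound)
a_3 = 1: 21367/562  (> 546, stop)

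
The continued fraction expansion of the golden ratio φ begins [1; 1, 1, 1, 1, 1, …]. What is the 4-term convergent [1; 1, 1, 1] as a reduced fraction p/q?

a_0 = 1: 1/1
a_1 = 1: 2/1
a_2 = 1: 3/2
a_3 = 1: 5/3

5/3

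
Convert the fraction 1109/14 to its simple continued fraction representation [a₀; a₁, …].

[79; 4, 1, 2]

1109 = 79·14 + 3, so a_0 = 79
14 = 4·3 + 2, so a_1 = 4
3 = 1·2 + 1, so a_2 = 1
2 = 2·1 + 0, so a_3 = 2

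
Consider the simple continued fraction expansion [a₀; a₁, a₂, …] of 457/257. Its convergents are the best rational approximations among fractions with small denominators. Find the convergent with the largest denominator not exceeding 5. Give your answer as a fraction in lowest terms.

9/5

List convergents until the denominator exceeds the bound:
a_0 = 1: 1/1  (≤ bound)
a_1 = 1: 2/1  (≤ bound)
a_2 = 3: 7/4  (≤ bound)
a_3 = 1: 9/5  (≤ bound)
a_4 = 1: 16/9  (> 5, stop)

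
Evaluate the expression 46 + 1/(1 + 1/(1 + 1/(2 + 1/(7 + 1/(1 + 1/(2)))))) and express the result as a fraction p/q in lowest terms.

Start with 2.
1 + 1/(2/1) = 1 + 1/2 = 3/2
7 + 1/(3/2) = 7 + 2/3 = 23/3
2 + 1/(23/3) = 2 + 3/23 = 49/23
1 + 1/(49/23) = 1 + 23/49 = 72/49
1 + 1/(72/49) = 1 + 49/72 = 121/72
46 + 1/(121/72) = 46 + 72/121 = 5638/121

5638/121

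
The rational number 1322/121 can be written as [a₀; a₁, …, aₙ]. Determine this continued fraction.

[10; 1, 12, 2, 4]

Apply division with remainder until the remainder is 0:
⌊1322/121⌋ = 10, remainder 112
⌊121/112⌋ = 1, remainder 9
⌊112/9⌋ = 12, remainder 4
⌊9/4⌋ = 2, remainder 1
⌊4/1⌋ = 4, remainder 0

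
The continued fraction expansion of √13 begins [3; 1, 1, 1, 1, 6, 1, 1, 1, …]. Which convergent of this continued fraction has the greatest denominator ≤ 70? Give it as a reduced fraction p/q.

137/38

a_0 = 3: 3/1  (≤ bound)
a_1 = 1: 4/1  (≤ bound)
a_2 = 1: 7/2  (≤ bound)
a_3 = 1: 11/3  (≤ bound)
a_4 = 1: 18/5  (≤ bound)
a_5 = 6: 119/33  (≤ bound)
a_6 = 1: 137/38  (≤ bound)
a_7 = 1: 256/71  (> 70, stop)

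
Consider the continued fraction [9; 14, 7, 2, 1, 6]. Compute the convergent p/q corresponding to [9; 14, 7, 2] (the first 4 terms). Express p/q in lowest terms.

1923/212

Start with 2.
7 + 1/(2/1) = 7 + 1/2 = 15/2
14 + 1/(15/2) = 14 + 2/15 = 212/15
9 + 1/(212/15) = 9 + 15/212 = 1923/212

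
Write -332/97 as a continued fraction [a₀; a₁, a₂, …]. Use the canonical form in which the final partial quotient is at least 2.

[-4; 1, 1, 2, 1, 2, 1, 3]

Repeatedly divide and take the remainder:
-332 = -4·97 + 56, so a_0 = -4
97 = 1·56 + 41, so a_1 = 1
56 = 1·41 + 15, so a_2 = 1
41 = 2·15 + 11, so a_3 = 2
15 = 1·11 + 4, so a_4 = 1
11 = 2·4 + 3, so a_5 = 2
4 = 1·3 + 1, so a_6 = 1
3 = 3·1 + 0, so a_7 = 3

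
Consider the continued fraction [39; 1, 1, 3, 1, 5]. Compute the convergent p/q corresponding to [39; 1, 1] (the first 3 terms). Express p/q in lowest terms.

a_0 = 39: 39/1
a_1 = 1: 40/1
a_2 = 1: 79/2

79/2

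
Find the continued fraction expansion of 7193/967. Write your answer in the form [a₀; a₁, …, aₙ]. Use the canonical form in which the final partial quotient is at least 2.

[7; 2, 3, 1, 1, 3, 2, 7]

Repeatedly divide and take the remainder:
7193 = 7·967 + 424, so a_0 = 7
967 = 2·424 + 119, so a_1 = 2
424 = 3·119 + 67, so a_2 = 3
119 = 1·67 + 52, so a_3 = 1
67 = 1·52 + 15, so a_4 = 1
52 = 3·15 + 7, so a_5 = 3
15 = 2·7 + 1, so a_6 = 2
7 = 7·1 + 0, so a_7 = 7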